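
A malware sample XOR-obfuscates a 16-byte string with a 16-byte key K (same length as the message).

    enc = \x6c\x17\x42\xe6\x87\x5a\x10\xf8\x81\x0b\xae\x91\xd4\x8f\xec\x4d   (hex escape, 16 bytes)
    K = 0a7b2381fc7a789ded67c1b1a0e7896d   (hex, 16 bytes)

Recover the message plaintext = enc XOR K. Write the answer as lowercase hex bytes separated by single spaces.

XOR is its own inverse, so applying the key byte-wise gives the result directly.
6c xor 0a = 66
17 xor 7b = 6c
42 xor 23 = 61
e6 xor 81 = 67
87 xor fc = 7b
5a xor 7a = 20
10 xor 78 = 68
f8 xor 9d = 65
81 xor ed = 6c
0b xor 67 = 6c
ae xor c1 = 6f
91 xor b1 = 20
d4 xor a0 = 74
8f xor e7 = 68
ec xor 89 = 65
4d xor 6d = 20

66 6c 61 67 7b 20 68 65 6c 6c 6f 20 74 68 65 20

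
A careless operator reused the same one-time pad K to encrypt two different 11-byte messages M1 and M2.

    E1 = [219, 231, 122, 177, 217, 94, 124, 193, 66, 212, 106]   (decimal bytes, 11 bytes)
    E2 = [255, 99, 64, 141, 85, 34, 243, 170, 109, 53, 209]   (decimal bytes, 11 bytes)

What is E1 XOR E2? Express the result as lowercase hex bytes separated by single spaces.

24 84 3a 3c 8c 7c 8f 6b 2f e1 bb

E1 ⊕ E2 = (M1 ⊕ K) ⊕ (M2 ⊕ K) = M1 ⊕ M2 — the shared key cancels under XOR.
219 xor 255 =  36
231 xor  99 = 132
122 xor  64 =  58
177 xor 141 =  60
217 xor  85 = 140
 94 xor  34 = 124
124 xor 243 = 143
193 xor 170 = 107
 66 xor 109 =  47
212 xor  53 = 225
106 xor 209 = 187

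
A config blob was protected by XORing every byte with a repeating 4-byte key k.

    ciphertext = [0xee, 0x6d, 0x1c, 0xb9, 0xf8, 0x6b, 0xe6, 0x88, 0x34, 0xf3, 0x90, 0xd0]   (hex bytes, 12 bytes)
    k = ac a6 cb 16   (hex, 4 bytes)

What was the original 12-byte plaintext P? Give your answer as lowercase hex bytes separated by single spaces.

The 4-byte key repeats, so the effective keystream is ac a6 cb 16 ac a6 cb 16 ac a6 cb 16.
byte 0: ee xor ac = 42
byte 1: 6d xor a6 = cb
byte 2: 1c xor cb = d7
byte 3: b9 xor 16 = af
byte 4: f8 xor ac = 54
byte 5: 6b xor a6 = cd
byte 6: e6 xor cb = 2d
byte 7: 88 xor 16 = 9e
byte 8: 34 xor ac = 98
byte 9: f3 xor a6 = 55
byte 10: 90 xor cb = 5b
byte 11: d0 xor 16 = c6

42 cb d7 af 54 cd 2d 9e 98 55 5b c6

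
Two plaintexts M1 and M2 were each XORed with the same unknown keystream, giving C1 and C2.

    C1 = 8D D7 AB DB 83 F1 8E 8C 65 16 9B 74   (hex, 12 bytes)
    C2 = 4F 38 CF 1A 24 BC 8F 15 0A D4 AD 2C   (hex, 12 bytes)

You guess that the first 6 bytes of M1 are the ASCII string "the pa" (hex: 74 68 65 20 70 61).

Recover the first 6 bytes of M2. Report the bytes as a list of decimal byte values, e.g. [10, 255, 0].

First, C1 ⊕ C2 = (M1 ⊕ K) ⊕ (M2 ⊕ K) = M1 ⊕ M2, so the key drops out. Then M2 = (M1 ⊕ M2) ⊕ M1 over the first 6 bytes.
byte 0: (8d XOR 4f) XOR 74 = c2 XOR 74 = b6
byte 1: (d7 XOR 38) XOR 68 = ef XOR 68 = 87
byte 2: (ab XOR cf) XOR 65 = 64 XOR 65 = 01
byte 3: (db XOR 1a) XOR 20 = c1 XOR 20 = e1
byte 4: (83 XOR 24) XOR 70 = a7 XOR 70 = d7
byte 5: (f1 XOR bc) XOR 61 = 4d XOR 61 = 2c

[182, 135, 1, 225, 215, 44]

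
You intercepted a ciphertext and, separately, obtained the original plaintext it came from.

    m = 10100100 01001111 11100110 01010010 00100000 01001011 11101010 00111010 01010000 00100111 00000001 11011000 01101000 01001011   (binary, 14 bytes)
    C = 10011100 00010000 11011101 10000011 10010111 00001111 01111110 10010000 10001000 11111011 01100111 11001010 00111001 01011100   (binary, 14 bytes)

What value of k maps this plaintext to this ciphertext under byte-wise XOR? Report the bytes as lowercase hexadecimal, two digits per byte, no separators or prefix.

Since C = m ⊕ k, XORing both sides with m gives k = m ⊕ C.
byte 0: 10100100 xor 10011100 = 00111000
byte 1: 01001111 xor 00010000 = 01011111
byte 2: 11100110 xor 11011101 = 00111011
byte 3: 01010010 xor 10000011 = 11010001
byte 4: 00100000 xor 10010111 = 10110111
byte 5: 01001011 xor 00001111 = 01000100
byte 6: 11101010 xor 01111110 = 10010100
byte 7: 00111010 xor 10010000 = 10101010
byte 8: 01010000 xor 10001000 = 11011000
byte 9: 00100111 xor 11111011 = 11011100
byte 10: 00000001 xor 01100111 = 01100110
byte 11: 11011000 xor 11001010 = 00010010
byte 12: 01101000 xor 00111001 = 01010001
byte 13: 01001011 xor 01011100 = 00010111

385f3bd1b74494aad8dc66125117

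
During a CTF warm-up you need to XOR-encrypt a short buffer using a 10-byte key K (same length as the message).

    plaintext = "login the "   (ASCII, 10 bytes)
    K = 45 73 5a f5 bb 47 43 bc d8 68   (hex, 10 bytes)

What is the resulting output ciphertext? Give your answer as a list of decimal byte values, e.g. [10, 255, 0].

[41, 28, 61, 156, 213, 103, 55, 212, 189, 72]

XOR is its own inverse, so applying the key byte-wise gives the result directly.
6c ⊕ 45 = 29
6f ⊕ 73 = 1c
67 ⊕ 5a = 3d
69 ⊕ f5 = 9c
6e ⊕ bb = d5
20 ⊕ 47 = 67
74 ⊕ 43 = 37
68 ⊕ bc = d4
65 ⊕ d8 = bd
20 ⊕ 68 = 48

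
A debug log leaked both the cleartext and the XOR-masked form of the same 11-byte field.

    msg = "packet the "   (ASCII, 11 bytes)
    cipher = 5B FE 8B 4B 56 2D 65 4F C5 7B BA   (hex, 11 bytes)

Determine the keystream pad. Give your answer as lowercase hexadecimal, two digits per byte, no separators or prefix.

Since cipher = msg ⊕ pad, XORing both sides with msg gives pad = msg ⊕ cipher.
byte 0: 112 ⊕  91 =  43
byte 1:  97 ⊕ 254 = 159
byte 2:  99 ⊕ 139 = 232
byte 3: 107 ⊕  75 =  32
byte 4: 101 ⊕  86 =  51
byte 5: 116 ⊕  45 =  89
byte 6:  32 ⊕ 101 =  69
byte 7: 116 ⊕  79 =  59
byte 8: 104 ⊕ 197 = 173
byte 9: 101 ⊕ 123 =  30
byte 10:  32 ⊕ 186 = 154

2b9fe8203359453bad1e9a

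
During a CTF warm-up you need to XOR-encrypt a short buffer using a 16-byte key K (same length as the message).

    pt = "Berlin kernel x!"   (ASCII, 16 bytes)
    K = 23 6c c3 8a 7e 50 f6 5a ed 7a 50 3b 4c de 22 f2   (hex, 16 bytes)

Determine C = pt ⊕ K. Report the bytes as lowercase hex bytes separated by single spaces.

XOR is its own inverse, so applying the key byte-wise gives the result directly.
byte 0: 01000010 XOR 00100011 = 01100001
byte 1: 01100101 XOR 01101100 = 00001001
byte 2: 01110010 XOR 11000011 = 10110001
byte 3: 01101100 XOR 10001010 = 11100110
byte 4: 01101001 XOR 01111110 = 00010111
byte 5: 01101110 XOR 01010000 = 00111110
byte 6: 00100000 XOR 11110110 = 11010110
byte 7: 01101011 XOR 01011010 = 00110001
byte 8: 01100101 XOR 11101101 = 10001000
byte 9: 01110010 XOR 01111010 = 00001000
byte 10: 01101110 XOR 01010000 = 00111110
byte 11: 01100101 XOR 00111011 = 01011110
byte 12: 01101100 XOR 01001100 = 00100000
byte 13: 00100000 XOR 11011110 = 11111110
byte 14: 01111000 XOR 00100010 = 01011010
byte 15: 00100001 XOR 11110010 = 11010011

61 09 b1 e6 17 3e d6 31 88 08 3e 5e 20 fe 5a d3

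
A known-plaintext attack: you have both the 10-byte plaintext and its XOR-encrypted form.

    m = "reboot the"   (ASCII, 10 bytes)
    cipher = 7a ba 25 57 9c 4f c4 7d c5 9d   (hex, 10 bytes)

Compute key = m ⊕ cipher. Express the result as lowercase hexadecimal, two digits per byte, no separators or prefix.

Since cipher = m ⊕ key, XORing both sides with m gives key = m ⊕ cipher.
72 ⊕ 7a = 08
65 ⊕ ba = df
62 ⊕ 25 = 47
6f ⊕ 57 = 38
6f ⊕ 9c = f3
74 ⊕ 4f = 3b
20 ⊕ c4 = e4
74 ⊕ 7d = 09
68 ⊕ c5 = ad
65 ⊕ 9d = f8

08df4738f33be409adf8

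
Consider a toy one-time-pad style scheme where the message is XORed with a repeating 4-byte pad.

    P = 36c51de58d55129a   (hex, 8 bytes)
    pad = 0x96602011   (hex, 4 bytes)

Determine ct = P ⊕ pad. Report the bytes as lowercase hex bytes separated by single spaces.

a0 a5 3d f4 1b 35 32 8b

The 4-byte key repeats, so the effective keystream is 96 60 20 11 96 60 20 11.
byte 0: 36 XOR 96 = a0
byte 1: c5 XOR 60 = a5
byte 2: 1d XOR 20 = 3d
byte 3: e5 XOR 11 = f4
byte 4: 8d XOR 96 = 1b
byte 5: 55 XOR 60 = 35
byte 6: 12 XOR 20 = 32
byte 7: 9a XOR 11 = 8b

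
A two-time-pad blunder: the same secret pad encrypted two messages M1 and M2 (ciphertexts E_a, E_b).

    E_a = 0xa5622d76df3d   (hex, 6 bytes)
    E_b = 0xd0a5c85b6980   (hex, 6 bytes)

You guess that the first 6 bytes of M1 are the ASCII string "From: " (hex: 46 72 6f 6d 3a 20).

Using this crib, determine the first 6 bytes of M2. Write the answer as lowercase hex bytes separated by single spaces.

33 b5 8a 40 8c 9d

First, E_a ⊕ E_b = (M1 ⊕ K) ⊕ (M2 ⊕ K) = M1 ⊕ M2, so the key drops out. Then M2 = (M1 ⊕ M2) ⊕ M1 over the first 6 bytes.
byte 0: (a5 XOR d0) XOR 46 = 75 XOR 46 = 33
byte 1: (62 XOR a5) XOR 72 = c7 XOR 72 = b5
byte 2: (2d XOR c8) XOR 6f = e5 XOR 6f = 8a
byte 3: (76 XOR 5b) XOR 6d = 2d XOR 6d = 40
byte 4: (df XOR 69) XOR 3a = b6 XOR 3a = 8c
byte 5: (3d XOR 80) XOR 20 = bd XOR 20 = 9d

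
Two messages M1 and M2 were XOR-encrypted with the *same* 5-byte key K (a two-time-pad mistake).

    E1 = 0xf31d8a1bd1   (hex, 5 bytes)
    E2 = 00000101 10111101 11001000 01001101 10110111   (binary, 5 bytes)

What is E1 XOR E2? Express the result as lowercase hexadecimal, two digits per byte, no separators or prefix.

f6a0425666

E1 ⊕ E2 = (M1 ⊕ K) ⊕ (M2 ⊕ K) = M1 ⊕ M2 — the shared key cancels under XOR.
f3 ⊕ 05 = f6
1d ⊕ bd = a0
8a ⊕ c8 = 42
1b ⊕ 4d = 56
d1 ⊕ b7 = 66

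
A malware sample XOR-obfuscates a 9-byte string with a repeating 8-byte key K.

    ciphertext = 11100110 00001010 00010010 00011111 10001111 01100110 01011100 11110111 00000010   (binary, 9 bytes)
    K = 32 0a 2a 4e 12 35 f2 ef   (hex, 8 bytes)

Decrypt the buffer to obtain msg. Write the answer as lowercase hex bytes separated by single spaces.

d4 00 38 51 9d 53 ae 18 30

The 8-byte key repeats, so the effective keystream is 32 0a 2a 4e 12 35 f2 ef 32.
byte 0: 11100110 ^ 00110010 = 11010100
byte 1: 00001010 ^ 00001010 = 00000000
byte 2: 00010010 ^ 00101010 = 00111000
byte 3: 00011111 ^ 01001110 = 01010001
byte 4: 10001111 ^ 00010010 = 10011101
byte 5: 01100110 ^ 00110101 = 01010011
byte 6: 01011100 ^ 11110010 = 10101110
byte 7: 11110111 ^ 11101111 = 00011000
byte 8: 00000010 ^ 00110010 = 00110000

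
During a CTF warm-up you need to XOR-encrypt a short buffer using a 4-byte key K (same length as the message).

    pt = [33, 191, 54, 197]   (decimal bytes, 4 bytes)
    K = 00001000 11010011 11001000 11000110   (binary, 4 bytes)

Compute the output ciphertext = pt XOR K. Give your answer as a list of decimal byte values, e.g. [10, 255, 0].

XOR is its own inverse, so applying the key byte-wise gives the result directly.
byte 0: 00100001 xor 00001000 = 00101001
byte 1: 10111111 xor 11010011 = 01101100
byte 2: 00110110 xor 11001000 = 11111110
byte 3: 11000101 xor 11000110 = 00000011

[41, 108, 254, 3]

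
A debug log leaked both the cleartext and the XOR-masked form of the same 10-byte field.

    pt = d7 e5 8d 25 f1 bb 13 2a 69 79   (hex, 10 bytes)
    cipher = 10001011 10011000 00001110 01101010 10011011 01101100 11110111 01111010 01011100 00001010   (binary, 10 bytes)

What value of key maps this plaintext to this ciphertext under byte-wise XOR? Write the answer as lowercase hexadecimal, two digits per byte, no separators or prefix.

Since cipher = pt ⊕ key, XORing both sides with pt gives key = pt ⊕ cipher.
11010111 XOR 10001011 = 01011100
11100101 XOR 10011000 = 01111101
10001101 XOR 00001110 = 10000011
00100101 XOR 01101010 = 01001111
11110001 XOR 10011011 = 01101010
10111011 XOR 01101100 = 11010111
00010011 XOR 11110111 = 11100100
00101010 XOR 01111010 = 01010000
01101001 XOR 01011100 = 00110101
01111001 XOR 00001010 = 01110011

5c7d834f6ad7e4503573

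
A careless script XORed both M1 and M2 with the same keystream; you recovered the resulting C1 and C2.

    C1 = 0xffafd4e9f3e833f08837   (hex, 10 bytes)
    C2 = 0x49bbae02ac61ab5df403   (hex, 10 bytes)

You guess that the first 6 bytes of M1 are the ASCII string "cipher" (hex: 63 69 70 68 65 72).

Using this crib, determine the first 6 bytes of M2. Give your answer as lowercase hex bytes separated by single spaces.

d5 7d 0a 83 3a fb

First, C1 ⊕ C2 = (M1 ⊕ K) ⊕ (M2 ⊕ K) = M1 ⊕ M2, so the key drops out. Then M2 = (M1 ⊕ M2) ⊕ M1 over the first 6 bytes.
byte 0: (ff xor 49) xor 63 = b6 xor 63 = d5
byte 1: (af xor bb) xor 69 = 14 xor 69 = 7d
byte 2: (d4 xor ae) xor 70 = 7a xor 70 = 0a
byte 3: (e9 xor 02) xor 68 = eb xor 68 = 83
byte 4: (f3 xor ac) xor 65 = 5f xor 65 = 3a
byte 5: (e8 xor 61) xor 72 = 89 xor 72 = fb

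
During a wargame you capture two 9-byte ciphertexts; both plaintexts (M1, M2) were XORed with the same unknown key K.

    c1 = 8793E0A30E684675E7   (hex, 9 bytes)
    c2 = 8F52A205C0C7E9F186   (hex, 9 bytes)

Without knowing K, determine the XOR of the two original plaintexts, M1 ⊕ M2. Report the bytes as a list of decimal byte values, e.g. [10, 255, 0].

[8, 193, 66, 166, 206, 175, 175, 132, 97]

c1 ⊕ c2 = (M1 ⊕ K) ⊕ (M2 ⊕ K) = M1 ⊕ M2 — the shared key cancels under XOR.
byte 0: 87 ^ 8f = 08
byte 1: 93 ^ 52 = c1
byte 2: e0 ^ a2 = 42
byte 3: a3 ^ 05 = a6
byte 4: 0e ^ c0 = ce
byte 5: 68 ^ c7 = af
byte 6: 46 ^ e9 = af
byte 7: 75 ^ f1 = 84
byte 8: e7 ^ 86 = 61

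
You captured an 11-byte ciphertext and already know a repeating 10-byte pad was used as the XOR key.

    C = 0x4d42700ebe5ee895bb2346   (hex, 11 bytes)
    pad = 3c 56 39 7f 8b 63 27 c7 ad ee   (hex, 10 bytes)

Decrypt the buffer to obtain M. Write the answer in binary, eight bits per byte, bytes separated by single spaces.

The 10-byte key repeats, so the effective keystream is 3c 56 39 7f 8b 63 27 c7 ad ee 3c.
byte 0: 4d ⊕ 3c = 71
byte 1: 42 ⊕ 56 = 14
byte 2: 70 ⊕ 39 = 49
byte 3: 0e ⊕ 7f = 71
byte 4: be ⊕ 8b = 35
byte 5: 5e ⊕ 63 = 3d
byte 6: e8 ⊕ 27 = cf
byte 7: 95 ⊕ c7 = 52
byte 8: bb ⊕ ad = 16
byte 9: 23 ⊕ ee = cd
byte 10: 46 ⊕ 3c = 7a

01110001 00010100 01001001 01110001 00110101 00111101 11001111 01010010 00010110 11001101 01111010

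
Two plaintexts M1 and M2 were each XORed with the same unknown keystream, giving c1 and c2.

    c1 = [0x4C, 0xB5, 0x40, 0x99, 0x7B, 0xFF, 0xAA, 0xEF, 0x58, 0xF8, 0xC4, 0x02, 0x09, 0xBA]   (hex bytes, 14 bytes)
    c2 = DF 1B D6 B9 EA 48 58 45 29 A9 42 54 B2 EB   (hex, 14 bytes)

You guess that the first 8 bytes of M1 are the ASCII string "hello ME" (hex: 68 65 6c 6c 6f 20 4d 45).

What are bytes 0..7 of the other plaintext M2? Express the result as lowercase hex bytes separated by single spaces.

First, c1 ⊕ c2 = (M1 ⊕ K) ⊕ (M2 ⊕ K) = M1 ⊕ M2, so the key drops out. Then M2 = (M1 ⊕ M2) ⊕ M1 over the first 8 bytes.
byte 0: (4c ^ df) ^ 68 = 93 ^ 68 = fb
byte 1: (b5 ^ 1b) ^ 65 = ae ^ 65 = cb
byte 2: (40 ^ d6) ^ 6c = 96 ^ 6c = fa
byte 3: (99 ^ b9) ^ 6c = 20 ^ 6c = 4c
byte 4: (7b ^ ea) ^ 6f = 91 ^ 6f = fe
byte 5: (ff ^ 48) ^ 20 = b7 ^ 20 = 97
byte 6: (aa ^ 58) ^ 4d = f2 ^ 4d = bf
byte 7: (ef ^ 45) ^ 45 = aa ^ 45 = ef

fb cb fa 4c fe 97 bf ef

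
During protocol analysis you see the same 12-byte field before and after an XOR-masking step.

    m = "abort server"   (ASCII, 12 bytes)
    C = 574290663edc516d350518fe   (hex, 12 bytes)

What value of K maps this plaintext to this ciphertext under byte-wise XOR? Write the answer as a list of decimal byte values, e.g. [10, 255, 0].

Since C = m ⊕ K, XORing both sides with m gives K = m ⊕ C.
 97 ^  87 =  54
 98 ^  66 =  32
111 ^ 144 = 255
114 ^ 102 =  20
116 ^  62 =  74
 32 ^ 220 = 252
115 ^  81 =  34
101 ^ 109 =   8
114 ^  53 =  71
118 ^   5 = 115
101 ^  24 = 125
114 ^ 254 = 140

[54, 32, 255, 20, 74, 252, 34, 8, 71, 115, 125, 140]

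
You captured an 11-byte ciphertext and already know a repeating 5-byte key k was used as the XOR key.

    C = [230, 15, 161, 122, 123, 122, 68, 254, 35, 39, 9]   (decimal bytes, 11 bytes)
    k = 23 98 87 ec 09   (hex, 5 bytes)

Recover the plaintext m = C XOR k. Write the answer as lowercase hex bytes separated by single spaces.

c5 97 26 96 72 59 dc 79 cf 2e 2a

The 5-byte key repeats, so the effective keystream is 23 98 87 ec 09 23 98 87 ec 09 23.
byte 0: e6 ⊕ 23 = c5
byte 1: 0f ⊕ 98 = 97
byte 2: a1 ⊕ 87 = 26
byte 3: 7a ⊕ ec = 96
byte 4: 7b ⊕ 09 = 72
byte 5: 7a ⊕ 23 = 59
byte 6: 44 ⊕ 98 = dc
byte 7: fe ⊕ 87 = 79
byte 8: 23 ⊕ ec = cf
byte 9: 27 ⊕ 09 = 2e
byte 10: 09 ⊕ 23 = 2a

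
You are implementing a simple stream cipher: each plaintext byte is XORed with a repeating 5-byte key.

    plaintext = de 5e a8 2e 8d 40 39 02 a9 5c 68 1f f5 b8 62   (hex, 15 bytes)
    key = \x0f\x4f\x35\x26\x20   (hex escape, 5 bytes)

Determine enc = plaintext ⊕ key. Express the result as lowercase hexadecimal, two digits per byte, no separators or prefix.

d1119d08ad4f76378f7c6750c09e42

The 5-byte key repeats, so the effective keystream is 0f 4f 35 26 20 0f 4f 35 26 20 0f 4f 35 26 20.
byte 0: de XOR 0f = d1
byte 1: 5e XOR 4f = 11
byte 2: a8 XOR 35 = 9d
byte 3: 2e XOR 26 = 08
byte 4: 8d XOR 20 = ad
byte 5: 40 XOR 0f = 4f
byte 6: 39 XOR 4f = 76
byte 7: 02 XOR 35 = 37
byte 8: a9 XOR 26 = 8f
byte 9: 5c XOR 20 = 7c
byte 10: 68 XOR 0f = 67
byte 11: 1f XOR 4f = 50
byte 12: f5 XOR 35 = c0
byte 13: b8 XOR 26 = 9e
byte 14: 62 XOR 20 = 42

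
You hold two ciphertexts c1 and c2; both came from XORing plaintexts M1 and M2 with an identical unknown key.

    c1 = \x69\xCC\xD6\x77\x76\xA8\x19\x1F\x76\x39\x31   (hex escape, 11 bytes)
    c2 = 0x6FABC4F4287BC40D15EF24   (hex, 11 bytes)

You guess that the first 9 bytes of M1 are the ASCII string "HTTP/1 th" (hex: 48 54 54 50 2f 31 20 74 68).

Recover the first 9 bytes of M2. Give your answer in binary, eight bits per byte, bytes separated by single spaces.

First, c1 ⊕ c2 = (M1 ⊕ K) ⊕ (M2 ⊕ K) = M1 ⊕ M2, so the key drops out. Then M2 = (M1 ⊕ M2) ⊕ M1 over the first 9 bytes.
byte 0: (69 xor 6f) xor 48 = 06 xor 48 = 4e
byte 1: (cc xor ab) xor 54 = 67 xor 54 = 33
byte 2: (d6 xor c4) xor 54 = 12 xor 54 = 46
byte 3: (77 xor f4) xor 50 = 83 xor 50 = d3
byte 4: (76 xor 28) xor 2f = 5e xor 2f = 71
byte 5: (a8 xor 7b) xor 31 = d3 xor 31 = e2
byte 6: (19 xor c4) xor 20 = dd xor 20 = fd
byte 7: (1f xor 0d) xor 74 = 12 xor 74 = 66
byte 8: (76 xor 15) xor 68 = 63 xor 68 = 0b

01001110 00110011 01000110 11010011 01110001 11100010 11111101 01100110 00001011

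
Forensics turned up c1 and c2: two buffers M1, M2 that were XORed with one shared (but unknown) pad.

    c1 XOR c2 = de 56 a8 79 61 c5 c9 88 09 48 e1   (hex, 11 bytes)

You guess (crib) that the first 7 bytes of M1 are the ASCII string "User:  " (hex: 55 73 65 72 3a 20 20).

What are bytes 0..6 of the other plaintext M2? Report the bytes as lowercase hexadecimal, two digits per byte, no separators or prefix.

8b25cd0b5be5e9

Since c1 ⊕ c2 = M1 ⊕ M2, XORing with the guessed M1 bytes yields the corresponding M2 bytes: M2 = (c1 ⊕ c2) ⊕ M1.
byte 0: 11011110 ⊕ 01010101 = 10001011
byte 1: 01010110 ⊕ 01110011 = 00100101
byte 2: 10101000 ⊕ 01100101 = 11001101
byte 3: 01111001 ⊕ 01110010 = 00001011
byte 4: 01100001 ⊕ 00111010 = 01011011
byte 5: 11000101 ⊕ 00100000 = 11100101
byte 6: 11001001 ⊕ 00100000 = 11101001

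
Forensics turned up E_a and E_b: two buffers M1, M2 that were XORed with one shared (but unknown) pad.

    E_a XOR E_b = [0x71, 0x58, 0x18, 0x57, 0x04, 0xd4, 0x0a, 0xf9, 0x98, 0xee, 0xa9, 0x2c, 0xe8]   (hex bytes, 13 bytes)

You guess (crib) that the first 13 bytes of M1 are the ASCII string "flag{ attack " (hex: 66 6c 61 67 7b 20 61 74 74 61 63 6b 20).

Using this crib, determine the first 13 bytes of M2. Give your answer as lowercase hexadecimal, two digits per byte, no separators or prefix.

173479307ff46b8dec8fca47c8

Since E_a ⊕ E_b = M1 ⊕ M2, XORing with the guessed M1 bytes yields the corresponding M2 bytes: M2 = (E_a ⊕ E_b) ⊕ M1.
113 ⊕ 102 =  23
 88 ⊕ 108 =  52
 24 ⊕  97 = 121
 87 ⊕ 103 =  48
  4 ⊕ 123 = 127
212 ⊕  32 = 244
 10 ⊕  97 = 107
249 ⊕ 116 = 141
152 ⊕ 116 = 236
238 ⊕  97 = 143
169 ⊕  99 = 202
 44 ⊕ 107 =  71
232 ⊕  32 = 200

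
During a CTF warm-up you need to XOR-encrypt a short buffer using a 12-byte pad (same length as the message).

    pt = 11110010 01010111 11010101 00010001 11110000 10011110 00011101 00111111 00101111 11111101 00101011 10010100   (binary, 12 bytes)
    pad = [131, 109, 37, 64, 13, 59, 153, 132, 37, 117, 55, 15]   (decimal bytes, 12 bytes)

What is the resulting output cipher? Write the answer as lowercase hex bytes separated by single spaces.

71 3a f0 51 fd a5 84 bb 0a 88 1c 9b

XOR is its own inverse, so applying the key byte-wise gives the result directly.
f2 XOR 83 = 71
57 XOR 6d = 3a
d5 XOR 25 = f0
11 XOR 40 = 51
f0 XOR 0d = fd
9e XOR 3b = a5
1d XOR 99 = 84
3f XOR 84 = bb
2f XOR 25 = 0a
fd XOR 75 = 88
2b XOR 37 = 1c
94 XOR 0f = 9b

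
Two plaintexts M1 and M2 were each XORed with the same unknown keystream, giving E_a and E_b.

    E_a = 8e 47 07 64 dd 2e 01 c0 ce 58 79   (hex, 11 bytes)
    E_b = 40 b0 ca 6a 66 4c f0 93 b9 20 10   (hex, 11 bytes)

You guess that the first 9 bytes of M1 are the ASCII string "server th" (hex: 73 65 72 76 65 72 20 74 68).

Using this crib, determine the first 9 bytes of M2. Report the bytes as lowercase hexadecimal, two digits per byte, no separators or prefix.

First, E_a ⊕ E_b = (M1 ⊕ K) ⊕ (M2 ⊕ K) = M1 ⊕ M2, so the key drops out. Then M2 = (M1 ⊕ M2) ⊕ M1 over the first 9 bytes.
byte 0: (8e XOR 40) XOR 73 = ce XOR 73 = bd
byte 1: (47 XOR b0) XOR 65 = f7 XOR 65 = 92
byte 2: (07 XOR ca) XOR 72 = cd XOR 72 = bf
byte 3: (64 XOR 6a) XOR 76 = 0e XOR 76 = 78
byte 4: (dd XOR 66) XOR 65 = bb XOR 65 = de
byte 5: (2e XOR 4c) XOR 72 = 62 XOR 72 = 10
byte 6: (01 XOR f0) XOR 20 = f1 XOR 20 = d1
byte 7: (c0 XOR 93) XOR 74 = 53 XOR 74 = 27
byte 8: (ce XOR b9) XOR 68 = 77 XOR 68 = 1f

bd92bf78de10d1271f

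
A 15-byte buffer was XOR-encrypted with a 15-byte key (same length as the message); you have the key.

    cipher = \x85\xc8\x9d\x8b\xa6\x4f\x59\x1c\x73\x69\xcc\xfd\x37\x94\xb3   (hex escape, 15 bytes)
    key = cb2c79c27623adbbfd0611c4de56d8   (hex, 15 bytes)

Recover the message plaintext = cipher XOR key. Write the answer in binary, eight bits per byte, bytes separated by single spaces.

85 xor cb = 4e
c8 xor 2c = e4
9d xor 79 = e4
8b xor c2 = 49
a6 xor 76 = d0
4f xor 23 = 6c
59 xor ad = f4
1c xor bb = a7
73 xor fd = 8e
69 xor 06 = 6f
cc xor 11 = dd
fd xor c4 = 39
37 xor de = e9
94 xor 56 = c2
b3 xor d8 = 6b

01001110 11100100 11100100 01001001 11010000 01101100 11110100 10100111 10001110 01101111 11011101 00111001 11101001 11000010 01101011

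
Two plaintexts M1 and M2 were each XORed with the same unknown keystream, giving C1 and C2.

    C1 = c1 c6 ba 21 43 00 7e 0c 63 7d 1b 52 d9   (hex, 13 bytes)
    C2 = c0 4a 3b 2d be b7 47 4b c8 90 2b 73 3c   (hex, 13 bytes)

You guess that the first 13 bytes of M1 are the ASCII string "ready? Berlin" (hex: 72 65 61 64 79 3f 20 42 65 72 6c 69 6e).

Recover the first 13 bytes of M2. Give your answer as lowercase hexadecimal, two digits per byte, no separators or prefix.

73e9e06884881905ce9f5c488b

First, C1 ⊕ C2 = (M1 ⊕ K) ⊕ (M2 ⊕ K) = M1 ⊕ M2, so the key drops out. Then M2 = (M1 ⊕ M2) ⊕ M1 over the first 13 bytes.
byte 0: (c1 ⊕ c0) ⊕ 72 = 01 ⊕ 72 = 73
byte 1: (c6 ⊕ 4a) ⊕ 65 = 8c ⊕ 65 = e9
byte 2: (ba ⊕ 3b) ⊕ 61 = 81 ⊕ 61 = e0
byte 3: (21 ⊕ 2d) ⊕ 64 = 0c ⊕ 64 = 68
byte 4: (43 ⊕ be) ⊕ 79 = fd ⊕ 79 = 84
byte 5: (00 ⊕ b7) ⊕ 3f = b7 ⊕ 3f = 88
byte 6: (7e ⊕ 47) ⊕ 20 = 39 ⊕ 20 = 19
byte 7: (0c ⊕ 4b) ⊕ 42 = 47 ⊕ 42 = 05
byte 8: (63 ⊕ c8) ⊕ 65 = ab ⊕ 65 = ce
byte 9: (7d ⊕ 90) ⊕ 72 = ed ⊕ 72 = 9f
byte 10: (1b ⊕ 2b) ⊕ 6c = 30 ⊕ 6c = 5c
byte 11: (52 ⊕ 73) ⊕ 69 = 21 ⊕ 69 = 48
byte 12: (d9 ⊕ 3c) ⊕ 6e = e5 ⊕ 6e = 8b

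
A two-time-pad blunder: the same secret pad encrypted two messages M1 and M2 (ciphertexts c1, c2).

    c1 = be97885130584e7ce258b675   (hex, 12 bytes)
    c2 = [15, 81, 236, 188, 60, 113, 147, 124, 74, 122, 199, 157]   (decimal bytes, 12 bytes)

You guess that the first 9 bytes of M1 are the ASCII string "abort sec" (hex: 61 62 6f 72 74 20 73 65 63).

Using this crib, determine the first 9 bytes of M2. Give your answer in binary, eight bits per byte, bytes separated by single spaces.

First, c1 ⊕ c2 = (M1 ⊕ K) ⊕ (M2 ⊕ K) = M1 ⊕ M2, so the key drops out. Then M2 = (M1 ⊕ M2) ⊕ M1 over the first 9 bytes.
byte 0: (be XOR 0f) XOR 61 = b1 XOR 61 = d0
byte 1: (97 XOR 51) XOR 62 = c6 XOR 62 = a4
byte 2: (88 XOR ec) XOR 6f = 64 XOR 6f = 0b
byte 3: (51 XOR bc) XOR 72 = ed XOR 72 = 9f
byte 4: (30 XOR 3c) XOR 74 = 0c XOR 74 = 78
byte 5: (58 XOR 71) XOR 20 = 29 XOR 20 = 09
byte 6: (4e XOR 93) XOR 73 = dd XOR 73 = ae
byte 7: (7c XOR 7c) XOR 65 = 00 XOR 65 = 65
byte 8: (e2 XOR 4a) XOR 63 = a8 XOR 63 = cb

11010000 10100100 00001011 10011111 01111000 00001001 10101110 01100101 11001011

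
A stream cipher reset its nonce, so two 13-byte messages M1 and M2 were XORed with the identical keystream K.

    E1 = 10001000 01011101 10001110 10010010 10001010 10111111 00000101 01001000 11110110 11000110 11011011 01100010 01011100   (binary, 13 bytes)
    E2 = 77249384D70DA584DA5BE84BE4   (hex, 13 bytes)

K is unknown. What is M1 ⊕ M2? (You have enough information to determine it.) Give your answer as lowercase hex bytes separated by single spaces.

ff 79 1d 16 5d b2 a0 cc 2c 9d 33 29 b8

E1 ⊕ E2 = (M1 ⊕ K) ⊕ (M2 ⊕ K) = M1 ⊕ M2 — the shared key cancels under XOR.
136 xor 119 = 255
 93 xor  36 = 121
142 xor 147 =  29
146 xor 132 =  22
138 xor 215 =  93
191 xor  13 = 178
  5 xor 165 = 160
 72 xor 132 = 204
246 xor 218 =  44
198 xor  91 = 157
219 xor 232 =  51
 98 xor  75 =  41
 92 xor 228 = 184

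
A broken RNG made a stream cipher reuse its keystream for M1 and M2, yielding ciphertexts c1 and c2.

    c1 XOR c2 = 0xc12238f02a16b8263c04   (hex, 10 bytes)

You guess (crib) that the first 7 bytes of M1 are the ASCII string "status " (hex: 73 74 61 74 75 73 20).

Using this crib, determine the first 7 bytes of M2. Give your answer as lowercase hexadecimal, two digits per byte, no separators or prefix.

Since c1 ⊕ c2 = M1 ⊕ M2, XORing with the guessed M1 bytes yields the corresponding M2 bytes: M2 = (c1 ⊕ c2) ⊕ M1.
byte 0: c1 XOR 73 = b2
byte 1: 22 XOR 74 = 56
byte 2: 38 XOR 61 = 59
byte 3: f0 XOR 74 = 84
byte 4: 2a XOR 75 = 5f
byte 5: 16 XOR 73 = 65
byte 6: b8 XOR 20 = 98

b25659845f6598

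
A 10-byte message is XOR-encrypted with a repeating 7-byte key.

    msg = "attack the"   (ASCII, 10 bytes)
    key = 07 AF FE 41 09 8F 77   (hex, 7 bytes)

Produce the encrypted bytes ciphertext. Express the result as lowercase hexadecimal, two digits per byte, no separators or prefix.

The 7-byte key repeats, so the effective keystream is 07 af fe 41 09 8f 77 07 af fe.
byte 0:  97 XOR   7 = 102
byte 1: 116 XOR 175 = 219
byte 2: 116 XOR 254 = 138
byte 3:  97 XOR  65 =  32
byte 4:  99 XOR   9 = 106
byte 5: 107 XOR 143 = 228
byte 6:  32 XOR 119 =  87
byte 7: 116 XOR   7 = 115
byte 8: 104 XOR 175 = 199
byte 9: 101 XOR 254 = 155

66db8a206ae45773c79b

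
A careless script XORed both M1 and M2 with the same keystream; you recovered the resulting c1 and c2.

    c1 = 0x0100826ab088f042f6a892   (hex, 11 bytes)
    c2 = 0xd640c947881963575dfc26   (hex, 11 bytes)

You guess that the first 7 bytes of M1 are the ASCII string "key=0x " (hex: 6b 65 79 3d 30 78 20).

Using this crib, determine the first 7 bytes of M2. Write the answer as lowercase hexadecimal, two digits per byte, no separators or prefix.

First, c1 ⊕ c2 = (M1 ⊕ K) ⊕ (M2 ⊕ K) = M1 ⊕ M2, so the key drops out. Then M2 = (M1 ⊕ M2) ⊕ M1 over the first 7 bytes.
byte 0: (01 XOR d6) XOR 6b = d7 XOR 6b = bc
byte 1: (00 XOR 40) XOR 65 = 40 XOR 65 = 25
byte 2: (82 XOR c9) XOR 79 = 4b XOR 79 = 32
byte 3: (6a XOR 47) XOR 3d = 2d XOR 3d = 10
byte 4: (b0 XOR 88) XOR 30 = 38 XOR 30 = 08
byte 5: (88 XOR 19) XOR 78 = 91 XOR 78 = e9
byte 6: (f0 XOR 63) XOR 20 = 93 XOR 20 = b3

bc25321008e9b3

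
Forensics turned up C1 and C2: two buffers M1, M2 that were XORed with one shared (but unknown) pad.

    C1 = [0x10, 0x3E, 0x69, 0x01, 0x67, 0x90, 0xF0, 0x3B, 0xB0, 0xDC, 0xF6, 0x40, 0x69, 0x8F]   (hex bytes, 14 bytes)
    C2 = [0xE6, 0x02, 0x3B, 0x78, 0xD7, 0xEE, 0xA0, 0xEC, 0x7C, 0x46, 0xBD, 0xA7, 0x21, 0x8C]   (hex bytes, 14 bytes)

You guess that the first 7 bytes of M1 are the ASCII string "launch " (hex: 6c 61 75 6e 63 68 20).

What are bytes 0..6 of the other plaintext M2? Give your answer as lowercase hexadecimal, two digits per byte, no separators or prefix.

First, C1 ⊕ C2 = (M1 ⊕ K) ⊕ (M2 ⊕ K) = M1 ⊕ M2, so the key drops out. Then M2 = (M1 ⊕ M2) ⊕ M1 over the first 7 bytes.
byte 0: (10 ^ e6) ^ 6c = f6 ^ 6c = 9a
byte 1: (3e ^ 02) ^ 61 = 3c ^ 61 = 5d
byte 2: (69 ^ 3b) ^ 75 = 52 ^ 75 = 27
byte 3: (01 ^ 78) ^ 6e = 79 ^ 6e = 17
byte 4: (67 ^ d7) ^ 63 = b0 ^ 63 = d3
byte 5: (90 ^ ee) ^ 68 = 7e ^ 68 = 16
byte 6: (f0 ^ a0) ^ 20 = 50 ^ 20 = 70

9a5d2717d31670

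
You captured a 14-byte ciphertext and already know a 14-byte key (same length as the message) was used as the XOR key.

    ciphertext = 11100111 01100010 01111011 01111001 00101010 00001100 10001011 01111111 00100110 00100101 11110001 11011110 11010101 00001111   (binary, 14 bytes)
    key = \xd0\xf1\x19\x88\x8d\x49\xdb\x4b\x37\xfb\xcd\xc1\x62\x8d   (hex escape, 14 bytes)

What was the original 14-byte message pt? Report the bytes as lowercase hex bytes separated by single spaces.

37 93 62 f1 a7 45 50 34 11 de 3c 1f b7 82

XOR is its own inverse, so applying the key byte-wise gives the result directly.
11100111 ^ 11010000 = 00110111
01100010 ^ 11110001 = 10010011
01111011 ^ 00011001 = 01100010
01111001 ^ 10001000 = 11110001
00101010 ^ 10001101 = 10100111
00001100 ^ 01001001 = 01000101
10001011 ^ 11011011 = 01010000
01111111 ^ 01001011 = 00110100
00100110 ^ 00110111 = 00010001
00100101 ^ 11111011 = 11011110
11110001 ^ 11001101 = 00111100
11011110 ^ 11000001 = 00011111
11010101 ^ 01100010 = 10110111
00001111 ^ 10001101 = 10000010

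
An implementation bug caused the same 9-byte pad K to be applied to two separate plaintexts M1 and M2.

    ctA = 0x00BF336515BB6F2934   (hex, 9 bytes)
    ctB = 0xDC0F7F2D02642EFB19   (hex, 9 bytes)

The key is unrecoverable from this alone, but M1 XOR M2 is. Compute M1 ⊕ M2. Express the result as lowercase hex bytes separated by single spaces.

dc b0 4c 48 17 df 41 d2 2d

ctA ⊕ ctB = (M1 ⊕ K) ⊕ (M2 ⊕ K) = M1 ⊕ M2 — the shared key cancels under XOR.
00 ^ dc = dc
bf ^ 0f = b0
33 ^ 7f = 4c
65 ^ 2d = 48
15 ^ 02 = 17
bb ^ 64 = df
6f ^ 2e = 41
29 ^ fb = d2
34 ^ 19 = 2d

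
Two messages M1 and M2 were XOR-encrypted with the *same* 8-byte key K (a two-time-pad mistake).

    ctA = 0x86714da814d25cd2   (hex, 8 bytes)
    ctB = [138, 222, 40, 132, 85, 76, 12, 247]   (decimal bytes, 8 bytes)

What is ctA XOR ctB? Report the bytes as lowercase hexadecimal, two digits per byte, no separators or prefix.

ctA ⊕ ctB = (M1 ⊕ K) ⊕ (M2 ⊕ K) = M1 ⊕ M2 — the shared key cancels under XOR.
byte 0: 86 XOR 8a = 0c
byte 1: 71 XOR de = af
byte 2: 4d XOR 28 = 65
byte 3: a8 XOR 84 = 2c
byte 4: 14 XOR 55 = 41
byte 5: d2 XOR 4c = 9e
byte 6: 5c XOR 0c = 50
byte 7: d2 XOR f7 = 25

0caf652c419e5025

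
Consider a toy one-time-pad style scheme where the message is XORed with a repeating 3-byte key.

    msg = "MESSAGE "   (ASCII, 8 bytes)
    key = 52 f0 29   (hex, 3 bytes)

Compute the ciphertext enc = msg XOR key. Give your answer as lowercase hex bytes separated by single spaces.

The 3-byte key repeats, so the effective keystream is 52 f0 29 52 f0 29 52 f0.
byte 0:  77 xor  82 =  31
byte 1:  69 xor 240 = 181
byte 2:  83 xor  41 = 122
byte 3:  83 xor  82 =   1
byte 4:  65 xor 240 = 177
byte 5:  71 xor  41 = 110
byte 6:  69 xor  82 =  23
byte 7:  32 xor 240 = 208

1f b5 7a 01 b1 6e 17 d0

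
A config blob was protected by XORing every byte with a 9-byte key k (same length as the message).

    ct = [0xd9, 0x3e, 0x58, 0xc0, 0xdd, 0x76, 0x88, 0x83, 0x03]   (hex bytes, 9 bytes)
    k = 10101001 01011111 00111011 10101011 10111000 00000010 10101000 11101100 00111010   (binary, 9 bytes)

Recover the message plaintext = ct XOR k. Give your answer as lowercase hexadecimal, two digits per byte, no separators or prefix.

7061636b6574206f39

XOR is its own inverse, so applying the key byte-wise gives the result directly.
217 ⊕ 169 = 112
 62 ⊕  95 =  97
 88 ⊕  59 =  99
192 ⊕ 171 = 107
221 ⊕ 184 = 101
118 ⊕   2 = 116
136 ⊕ 168 =  32
131 ⊕ 236 = 111
  3 ⊕  58 =  57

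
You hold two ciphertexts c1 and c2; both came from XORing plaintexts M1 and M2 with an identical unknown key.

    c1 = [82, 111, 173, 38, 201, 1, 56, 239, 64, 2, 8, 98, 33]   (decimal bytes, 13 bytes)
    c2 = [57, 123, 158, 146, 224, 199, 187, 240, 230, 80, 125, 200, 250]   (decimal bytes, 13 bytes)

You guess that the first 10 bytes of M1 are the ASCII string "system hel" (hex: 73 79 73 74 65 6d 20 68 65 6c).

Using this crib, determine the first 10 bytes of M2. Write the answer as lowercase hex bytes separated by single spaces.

18 6d 40 c0 4c ab a3 77 c3 3e

First, c1 ⊕ c2 = (M1 ⊕ K) ⊕ (M2 ⊕ K) = M1 ⊕ M2, so the key drops out. Then M2 = (M1 ⊕ M2) ⊕ M1 over the first 10 bytes.
byte 0: (52 ^ 39) ^ 73 = 6b ^ 73 = 18
byte 1: (6f ^ 7b) ^ 79 = 14 ^ 79 = 6d
byte 2: (ad ^ 9e) ^ 73 = 33 ^ 73 = 40
byte 3: (26 ^ 92) ^ 74 = b4 ^ 74 = c0
byte 4: (c9 ^ e0) ^ 65 = 29 ^ 65 = 4c
byte 5: (01 ^ c7) ^ 6d = c6 ^ 6d = ab
byte 6: (38 ^ bb) ^ 20 = 83 ^ 20 = a3
byte 7: (ef ^ f0) ^ 68 = 1f ^ 68 = 77
byte 8: (40 ^ e6) ^ 65 = a6 ^ 65 = c3
byte 9: (02 ^ 50) ^ 6c = 52 ^ 6c = 3e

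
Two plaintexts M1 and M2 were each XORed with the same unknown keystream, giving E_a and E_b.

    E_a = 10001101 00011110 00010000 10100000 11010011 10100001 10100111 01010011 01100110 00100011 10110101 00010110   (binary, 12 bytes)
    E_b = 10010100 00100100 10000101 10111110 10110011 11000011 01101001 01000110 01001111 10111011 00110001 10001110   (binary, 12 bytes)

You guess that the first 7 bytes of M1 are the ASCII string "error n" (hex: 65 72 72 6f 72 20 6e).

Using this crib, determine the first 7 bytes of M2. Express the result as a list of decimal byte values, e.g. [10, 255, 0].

[124, 72, 231, 113, 18, 66, 160]

First, E_a ⊕ E_b = (M1 ⊕ K) ⊕ (M2 ⊕ K) = M1 ⊕ M2, so the key drops out. Then M2 = (M1 ⊕ M2) ⊕ M1 over the first 7 bytes.
byte 0: (8d ^ 94) ^ 65 = 19 ^ 65 = 7c
byte 1: (1e ^ 24) ^ 72 = 3a ^ 72 = 48
byte 2: (10 ^ 85) ^ 72 = 95 ^ 72 = e7
byte 3: (a0 ^ be) ^ 6f = 1e ^ 6f = 71
byte 4: (d3 ^ b3) ^ 72 = 60 ^ 72 = 12
byte 5: (a1 ^ c3) ^ 20 = 62 ^ 20 = 42
byte 6: (a7 ^ 69) ^ 6e = ce ^ 6e = a0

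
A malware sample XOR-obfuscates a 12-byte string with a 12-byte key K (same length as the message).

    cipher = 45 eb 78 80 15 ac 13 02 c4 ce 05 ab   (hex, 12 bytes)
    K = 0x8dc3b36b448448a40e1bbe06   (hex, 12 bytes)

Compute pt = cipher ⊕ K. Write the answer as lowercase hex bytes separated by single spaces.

byte 0: 45 XOR 8d = c8
byte 1: eb XOR c3 = 28
byte 2: 78 XOR b3 = cb
byte 3: 80 XOR 6b = eb
byte 4: 15 XOR 44 = 51
byte 5: ac XOR 84 = 28
byte 6: 13 XOR 48 = 5b
byte 7: 02 XOR a4 = a6
byte 8: c4 XOR 0e = ca
byte 9: ce XOR 1b = d5
byte 10: 05 XOR be = bb
byte 11: ab XOR 06 = ad

c8 28 cb eb 51 28 5b a6 ca d5 bb ad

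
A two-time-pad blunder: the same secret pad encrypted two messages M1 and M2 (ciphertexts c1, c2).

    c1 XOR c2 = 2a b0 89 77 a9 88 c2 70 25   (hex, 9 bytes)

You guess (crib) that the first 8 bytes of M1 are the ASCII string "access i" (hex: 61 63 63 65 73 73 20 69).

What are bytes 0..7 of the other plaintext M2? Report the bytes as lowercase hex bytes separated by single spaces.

Since c1 ⊕ c2 = M1 ⊕ M2, XORing with the guessed M1 bytes yields the corresponding M2 bytes: M2 = (c1 ⊕ c2) ⊕ M1.
byte 0: 2a ⊕ 61 = 4b
byte 1: b0 ⊕ 63 = d3
byte 2: 89 ⊕ 63 = ea
byte 3: 77 ⊕ 65 = 12
byte 4: a9 ⊕ 73 = da
byte 5: 88 ⊕ 73 = fb
byte 6: c2 ⊕ 20 = e2
byte 7: 70 ⊕ 69 = 19

4b d3 ea 12 da fb e2 19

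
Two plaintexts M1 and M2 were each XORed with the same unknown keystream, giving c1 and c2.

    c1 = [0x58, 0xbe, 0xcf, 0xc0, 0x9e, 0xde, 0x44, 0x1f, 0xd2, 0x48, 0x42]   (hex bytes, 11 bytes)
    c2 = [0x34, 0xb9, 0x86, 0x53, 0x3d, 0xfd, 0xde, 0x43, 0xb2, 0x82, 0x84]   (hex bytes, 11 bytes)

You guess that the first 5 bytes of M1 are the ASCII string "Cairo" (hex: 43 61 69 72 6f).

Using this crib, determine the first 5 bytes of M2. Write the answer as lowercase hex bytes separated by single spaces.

2f 66 20 e1 cc

First, c1 ⊕ c2 = (M1 ⊕ K) ⊕ (M2 ⊕ K) = M1 ⊕ M2, so the key drops out. Then M2 = (M1 ⊕ M2) ⊕ M1 over the first 5 bytes.
byte 0: (58 ⊕ 34) ⊕ 43 = 6c ⊕ 43 = 2f
byte 1: (be ⊕ b9) ⊕ 61 = 07 ⊕ 61 = 66
byte 2: (cf ⊕ 86) ⊕ 69 = 49 ⊕ 69 = 20
byte 3: (c0 ⊕ 53) ⊕ 72 = 93 ⊕ 72 = e1
byte 4: (9e ⊕ 3d) ⊕ 6f = a3 ⊕ 6f = cc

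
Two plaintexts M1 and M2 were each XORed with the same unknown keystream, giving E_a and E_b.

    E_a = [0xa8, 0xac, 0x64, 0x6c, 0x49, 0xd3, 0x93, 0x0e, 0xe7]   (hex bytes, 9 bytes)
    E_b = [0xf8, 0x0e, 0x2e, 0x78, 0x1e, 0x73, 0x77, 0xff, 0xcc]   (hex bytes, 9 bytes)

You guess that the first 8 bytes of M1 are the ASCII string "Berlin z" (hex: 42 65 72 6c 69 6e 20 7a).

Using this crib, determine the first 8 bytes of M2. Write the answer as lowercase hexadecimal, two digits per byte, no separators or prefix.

12c738783ecec48b

First, E_a ⊕ E_b = (M1 ⊕ K) ⊕ (M2 ⊕ K) = M1 ⊕ M2, so the key drops out. Then M2 = (M1 ⊕ M2) ⊕ M1 over the first 8 bytes.
byte 0: (a8 xor f8) xor 42 = 50 xor 42 = 12
byte 1: (ac xor 0e) xor 65 = a2 xor 65 = c7
byte 2: (64 xor 2e) xor 72 = 4a xor 72 = 38
byte 3: (6c xor 78) xor 6c = 14 xor 6c = 78
byte 4: (49 xor 1e) xor 69 = 57 xor 69 = 3e
byte 5: (d3 xor 73) xor 6e = a0 xor 6e = ce
byte 6: (93 xor 77) xor 20 = e4 xor 20 = c4
byte 7: (0e xor ff) xor 7a = f1 xor 7a = 8b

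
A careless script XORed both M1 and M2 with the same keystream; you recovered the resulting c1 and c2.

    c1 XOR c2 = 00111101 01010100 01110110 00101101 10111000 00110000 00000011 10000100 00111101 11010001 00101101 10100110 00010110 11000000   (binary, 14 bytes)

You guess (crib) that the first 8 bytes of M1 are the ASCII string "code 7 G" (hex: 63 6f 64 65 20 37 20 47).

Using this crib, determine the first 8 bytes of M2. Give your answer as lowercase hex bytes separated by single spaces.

5e 3b 12 48 98 07 23 c3

Since c1 ⊕ c2 = M1 ⊕ M2, XORing with the guessed M1 bytes yields the corresponding M2 bytes: M2 = (c1 ⊕ c2) ⊕ M1.
 61 xor  99 =  94
 84 xor 111 =  59
118 xor 100 =  18
 45 xor 101 =  72
184 xor  32 = 152
 48 xor  55 =   7
  3 xor  32 =  35
132 xor  71 = 195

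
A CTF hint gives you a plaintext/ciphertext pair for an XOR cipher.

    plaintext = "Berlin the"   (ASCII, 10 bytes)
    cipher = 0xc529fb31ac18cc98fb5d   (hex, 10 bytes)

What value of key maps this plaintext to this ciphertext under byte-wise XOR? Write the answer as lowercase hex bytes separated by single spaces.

Since cipher = plaintext ⊕ key, XORing both sides with plaintext gives key = plaintext ⊕ cipher.
42 ⊕ c5 = 87
65 ⊕ 29 = 4c
72 ⊕ fb = 89
6c ⊕ 31 = 5d
69 ⊕ ac = c5
6e ⊕ 18 = 76
20 ⊕ cc = ec
74 ⊕ 98 = ec
68 ⊕ fb = 93
65 ⊕ 5d = 38

87 4c 89 5d c5 76 ec ec 93 38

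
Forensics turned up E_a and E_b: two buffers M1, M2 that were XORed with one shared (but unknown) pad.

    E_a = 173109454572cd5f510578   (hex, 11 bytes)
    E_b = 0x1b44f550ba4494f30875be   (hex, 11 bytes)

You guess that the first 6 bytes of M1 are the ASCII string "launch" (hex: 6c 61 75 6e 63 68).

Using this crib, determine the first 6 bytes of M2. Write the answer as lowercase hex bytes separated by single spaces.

60 14 89 7b 9c 5e

First, E_a ⊕ E_b = (M1 ⊕ K) ⊕ (M2 ⊕ K) = M1 ⊕ M2, so the key drops out. Then M2 = (M1 ⊕ M2) ⊕ M1 over the first 6 bytes.
byte 0: (17 xor 1b) xor 6c = 0c xor 6c = 60
byte 1: (31 xor 44) xor 61 = 75 xor 61 = 14
byte 2: (09 xor f5) xor 75 = fc xor 75 = 89
byte 3: (45 xor 50) xor 6e = 15 xor 6e = 7b
byte 4: (45 xor ba) xor 63 = ff xor 63 = 9c
byte 5: (72 xor 44) xor 68 = 36 xor 68 = 5e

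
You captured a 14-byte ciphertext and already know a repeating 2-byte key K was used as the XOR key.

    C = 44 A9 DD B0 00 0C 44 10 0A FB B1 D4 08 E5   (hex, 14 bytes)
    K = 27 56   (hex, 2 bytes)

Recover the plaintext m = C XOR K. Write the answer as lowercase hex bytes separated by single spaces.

63 ff fa e6 27 5a 63 46 2d ad 96 82 2f b3

The 2-byte key repeats, so the effective keystream is 27 56 27 56 27 56 27 56 27 56 27 56 27 56.
byte 0:  68 XOR  39 =  99
byte 1: 169 XOR  86 = 255
byte 2: 221 XOR  39 = 250
byte 3: 176 XOR  86 = 230
byte 4:   0 XOR  39 =  39
byte 5:  12 XOR  86 =  90
byte 6:  68 XOR  39 =  99
byte 7:  16 XOR  86 =  70
byte 8:  10 XOR  39 =  45
byte 9: 251 XOR  86 = 173
byte 10: 177 XOR  39 = 150
byte 11: 212 XOR  86 = 130
byte 12:   8 XOR  39 =  47
byte 13: 229 XOR  86 = 179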